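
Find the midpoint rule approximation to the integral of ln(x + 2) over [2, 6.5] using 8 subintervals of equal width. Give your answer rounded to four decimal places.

Δx = (6.5 − 2)/8 = 0.5625.
Midpoints: 2.28125, 2.84375, 3.40625, 3.96875, 4.53125, 5.09375, 5.65625, 6.21875.
f(2.28125) ≈ 1.4542, f(2.84375) ≈ 1.5777, f(3.40625) ≈ 1.6876, f(3.96875) ≈ 1.7865, f(4.53125) ≈ 1.8766, f(5.09375) ≈ 1.9592, f(5.65625) ≈ 2.0355, f(6.21875) ≈ 2.1064.
Sum = Δx · [f(2.28125) + f(2.84375) + f(3.40625) + ...].
Sum ≈ 8.1471.

8.1471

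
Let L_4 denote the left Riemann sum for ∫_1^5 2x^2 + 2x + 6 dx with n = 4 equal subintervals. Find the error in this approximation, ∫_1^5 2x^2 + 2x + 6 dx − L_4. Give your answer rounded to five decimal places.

Exact integral: ∫_1^5 f(x) dx ≈ 130.6666667.
L_4 = 104.
Error ≈ 130.6666667 − 104 ≈ 26.66667.

26.66667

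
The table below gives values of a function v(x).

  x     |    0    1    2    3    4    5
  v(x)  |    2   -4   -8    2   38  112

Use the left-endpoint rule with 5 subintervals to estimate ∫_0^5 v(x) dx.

Δx = 1.
Sum = 1·[2 + (-4) + (-8) + 2 + 38] = 30.

30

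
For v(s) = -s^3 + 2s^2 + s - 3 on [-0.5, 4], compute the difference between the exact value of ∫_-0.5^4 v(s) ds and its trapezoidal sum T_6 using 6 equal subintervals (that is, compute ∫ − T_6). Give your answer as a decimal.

1.37109375

Exact integral: ∫_-0.5^4 v(s) ds = -26.859375.
T_6 = -28.23046875.
Error = -26.859375 − (-28.23046875) = 1.37109375.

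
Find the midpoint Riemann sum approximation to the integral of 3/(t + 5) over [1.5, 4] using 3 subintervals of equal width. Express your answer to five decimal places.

0.97529

Δt = (4 − 1.5)/3 = 5/6.
Midpoints: 23/12, 2.75, 43/12.
f(23/12) = 36/83, f(2.75) = 12/31, f(43/12) = 36/103.
Sum = Δt · [f(23/12) + f(2.75) + f(43/12)].
Sum ≈ 0.97529.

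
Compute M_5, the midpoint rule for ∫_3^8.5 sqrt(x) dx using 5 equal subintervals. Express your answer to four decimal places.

Δx = (8.5 − 3)/5 = 1.1.
Midpoints: 3.55, 4.65, 5.75, 6.85, 7.95.
f(3.55) ≈ 1.8841, f(4.65) ≈ 2.1564, f(5.75) ≈ 2.3979, f(6.85) ≈ 2.6173, f(7.95) ≈ 2.8196.
Sum = Δx · [f(3.55) + f(4.65) + f(5.75) + f(6.85) + f(7.95)].
Sum ≈ 13.0628.

13.0628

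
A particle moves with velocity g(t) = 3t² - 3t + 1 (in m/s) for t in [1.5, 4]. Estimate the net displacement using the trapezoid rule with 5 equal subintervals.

Δt = (4 − 1.5)/5 = 0.5.
g(1.5) = 3.25, g(2) = 7, g(2.5) = 12.25, g(3) = 19, g(3.5) = 27.25, g(4) = 37.
T_5 = (Δt/2)·[g(t_0) + 2g(t_1) + ... + 2g(t_{4}) + g(t_5)].
Sum = 42.8125.

42.8125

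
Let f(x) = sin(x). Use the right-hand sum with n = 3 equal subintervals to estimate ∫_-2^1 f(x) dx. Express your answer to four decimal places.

0.0000

Δx = (1 − (-2))/3 = 1.
Right endpoints: -1, 0, 1.
f(-1) ≈ -0.8415, f(0) ≈ 0.0000, f(1) ≈ 0.8415.
Sum = Δx · [f(-1) + f(0) + f(1)].
Sum ≈ 0.0000.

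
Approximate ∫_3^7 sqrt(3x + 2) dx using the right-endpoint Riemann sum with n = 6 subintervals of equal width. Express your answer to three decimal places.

Δx = (7 − 3)/6 = 2/3.
Right endpoints: 11/3, 13/3, 5, 17/3, 19/3, 7.
f(11/3) ≈ 3.606, f(13/3) ≈ 3.873, f(5) ≈ 4.123, f(17/3) ≈ 4.359, f(19/3) ≈ 4.583, f(7) ≈ 4.796.
Sum = Δx · [f(11/3) + f(13/3) + f(5) + ...].
Sum ≈ 16.893.

16.893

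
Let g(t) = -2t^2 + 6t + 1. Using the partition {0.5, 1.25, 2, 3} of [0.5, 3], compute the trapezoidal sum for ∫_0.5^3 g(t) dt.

10.21875

Subinterval widths: 0.75, 0.75, 1.
g(0.5) = 3.5, g(1.25) = 5.375, g(2) = 5, g(3) = 1.
On each subinterval the trapezoid contributes (Δt_i/2)·[g(t_{i-1}) + g(t_i)].
Sum = 10.21875.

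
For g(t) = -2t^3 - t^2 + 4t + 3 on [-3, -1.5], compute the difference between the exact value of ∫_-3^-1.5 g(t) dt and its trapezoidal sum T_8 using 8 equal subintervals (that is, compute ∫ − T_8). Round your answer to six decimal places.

Exact integral: ∫_-3^-1.5 g(t) dt = 21.09375.
T_8 ≈ 21.20361328.
Error ≈ 21.09375 − 21.20361328 ≈ -0.109863.

-0.109863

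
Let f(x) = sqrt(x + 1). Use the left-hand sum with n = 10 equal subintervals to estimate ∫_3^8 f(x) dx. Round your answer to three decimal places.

12.415

Δx = (8 − 3)/10 = 0.5.
Left endpoints: 3, 3.5, 4, 4.5, 5, 5.5, 6, 6.5, 7, 7.5.
f(3) ≈ 2.000, f(3.5) ≈ 2.121, f(4) ≈ 2.236, f(4.5) ≈ 2.345, f(5) ≈ 2.449, f(5.5) ≈ 2.550, f(6) ≈ 2.646, f(6.5) ≈ 2.739, f(7) ≈ 2.828, f(7.5) ≈ 2.915.
Sum = Δx · [f(3) + f(3.5) + f(4) + ...].
Sum ≈ 12.415.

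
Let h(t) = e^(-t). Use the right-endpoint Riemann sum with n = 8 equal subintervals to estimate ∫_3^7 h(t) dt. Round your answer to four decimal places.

0.0377

Δt = (7 − 3)/8 = 0.5.
Right endpoints: 3.5, 4, 4.5, 5, 5.5, 6, 6.5, 7.
h(3.5) ≈ 0.0302, h(4) ≈ 0.0183, h(4.5) ≈ 0.0111, h(5) ≈ 0.0067, h(5.5) ≈ 0.0041, h(6) ≈ 0.0025, h(6.5) ≈ 0.0015, h(7) ≈ 0.0009.
Sum = Δt · [h(3.5) + h(4) + h(4.5) + ...].
Sum ≈ 0.0377.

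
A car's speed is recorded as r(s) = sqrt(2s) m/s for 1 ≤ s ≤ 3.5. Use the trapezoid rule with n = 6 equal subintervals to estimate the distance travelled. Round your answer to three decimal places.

Δs = (3.5 − 1)/6 = 5/12.
r(1) ≈ 1.414, r(17/12) ≈ 1.683, r(11/6) ≈ 1.915, r(2.25) ≈ 2.121, r(8/3) ≈ 2.309, r(37/12) ≈ 2.483, r(3.5) ≈ 2.646.
T_6 = (Δs/2)·[r(s_0) + 2r(s_1) + ... + 2r(s_{5}) + r(s_6)].
Sum ≈ 5.226.

5.226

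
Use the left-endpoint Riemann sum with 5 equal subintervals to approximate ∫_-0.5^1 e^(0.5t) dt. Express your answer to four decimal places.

1.6126

Δt = (1 − (-0.5))/5 = 0.3.
Left endpoints: -0.5, -0.2, 0.1, 0.4, 0.7.
f(-0.5) ≈ 0.7788, f(-0.2) ≈ 0.9048, f(0.1) ≈ 1.0513, f(0.4) ≈ 1.2214, f(0.7) ≈ 1.4191.
Sum = Δt · [f(-0.5) + f(-0.2) + f(0.1) + f(0.4) + f(0.7)].
Sum ≈ 1.6126.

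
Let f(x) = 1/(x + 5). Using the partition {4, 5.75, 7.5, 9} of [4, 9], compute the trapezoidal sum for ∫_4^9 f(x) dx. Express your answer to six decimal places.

0.443584

Subinterval widths: 1.75, 1.75, 1.5.
f(4) = 1/9, f(5.75) = 4/43, f(7.5) = 0.08, f(9) = 1/14.
On each subinterval the trapezoid contributes (Δx_i/2)·[f(x_{i-1}) + f(x_i)].
Sum ≈ 0.443584.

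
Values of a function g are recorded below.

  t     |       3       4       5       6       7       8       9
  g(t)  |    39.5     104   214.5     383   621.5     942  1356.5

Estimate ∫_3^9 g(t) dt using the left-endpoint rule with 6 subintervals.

2304.5

Δt = 1.
Sum = 1·[39.5 + 104 + 214.5 + 383 + 621.5 + 942] = 2304.5.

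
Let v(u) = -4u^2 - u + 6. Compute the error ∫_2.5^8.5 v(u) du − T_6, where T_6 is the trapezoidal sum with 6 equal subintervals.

Exact integral: ∫_2.5^8.5 v(u) du = -795.
T_6 = -799.
Error = -795 − (-799) = 4.

4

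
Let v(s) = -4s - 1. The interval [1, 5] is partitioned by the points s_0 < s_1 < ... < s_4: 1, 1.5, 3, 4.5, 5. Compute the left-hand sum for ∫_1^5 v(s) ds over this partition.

Subinterval widths: 0.5, 1.5, 1.5, 0.5.
Left endpoints: 1, 1.5, 3, 4.5.
v(1) = -5, v(1.5) = -7, v(3) = -13, v(4.5) = -19.
Sum = Σ Δs_i · v(s_i).
Sum = -42.

-42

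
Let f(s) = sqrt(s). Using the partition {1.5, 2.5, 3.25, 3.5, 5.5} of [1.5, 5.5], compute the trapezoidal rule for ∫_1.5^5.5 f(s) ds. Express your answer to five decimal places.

7.34715

Subinterval widths: 1, 0.75, 0.25, 2.
f(1.5) ≈ 1.22474, f(2.5) ≈ 1.58114, f(3.25) ≈ 1.80278, f(3.5) ≈ 1.87083, f(5.5) ≈ 2.34521.
On each subinterval the trapezoid contributes (Δs_i/2)·[f(s_{i-1}) + f(s_i)].
Sum ≈ 7.34715.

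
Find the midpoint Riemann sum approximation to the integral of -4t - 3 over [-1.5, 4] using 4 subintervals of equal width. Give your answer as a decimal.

-44

Δt = (4 − (-1.5))/4 = 1.375.
Midpoints: -0.8125, 0.5625, 1.9375, 3.3125.
f(-0.8125) = 0.25, f(0.5625) = -5.25, f(1.9375) = -10.75, f(3.3125) = -16.25.
Sum = Δt · [f(-0.8125) + f(0.5625) + f(1.9375) + f(3.3125)].
Sum = -44.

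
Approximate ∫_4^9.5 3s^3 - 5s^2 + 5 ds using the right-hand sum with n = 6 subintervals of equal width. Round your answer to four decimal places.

Δs = (9.5 − 4)/6 = 11/12.
Right endpoints: 59/12, 35/6, 6.75, 23/3, 103/12, 9.5.
f(59/12) = 46213/192, f(35/6) = 30985/72, f(6.75) = 699.828125, f(23/3) = 1063, f(103/12) = 883427/576, f(9.5) = 2125.875.
Sum = Δs · [f(59/12) + f(35/6) + f(6.75) + ...].
Sum ≈ 5585.6813.

5585.6813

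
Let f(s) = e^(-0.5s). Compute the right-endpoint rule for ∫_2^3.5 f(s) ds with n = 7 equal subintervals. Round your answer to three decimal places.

0.368

Δs = (3.5 − 2)/7 = 3/14.
Right endpoints: 31/14, 17/7, 37/14, 20/7, 43/14, 23/7, 3.5.
f(31/14) ≈ 0.331, f(17/7) ≈ 0.297, f(37/14) ≈ 0.267, f(20/7) ≈ 0.240, f(43/14) ≈ 0.215, f(23/7) ≈ 0.193, f(3.5) ≈ 0.174.
Sum = Δs · [f(31/14) + f(17/7) + f(37/14) + ...].
Sum ≈ 0.368.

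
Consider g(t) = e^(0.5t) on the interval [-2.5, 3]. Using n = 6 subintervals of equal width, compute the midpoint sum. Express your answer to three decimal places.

Δt = (3 − (-2.5))/6 = 11/12.
Midpoints: -49/24, -1.125, -5/24, 17/24, 1.625, 61/24.
g(-49/24) ≈ 0.360, g(-1.125) ≈ 0.570, g(-5/24) ≈ 0.901, g(17/24) ≈ 1.425, g(1.625) ≈ 2.254, g(61/24) ≈ 3.564.
Sum = Δt · [g(-49/24) + g(-1.125) + g(-5/24) + ...].
Sum ≈ 8.317.

8.317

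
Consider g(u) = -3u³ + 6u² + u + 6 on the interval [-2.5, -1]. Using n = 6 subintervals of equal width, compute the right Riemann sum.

55.27734375

Δu = (-1 − (-2.5))/6 = 0.25.
Right endpoints: -2.25, -2, -1.75, -1.5, -1.25, -1.
g(-2.25) = 68.296875, g(-2) = 52, g(-1.75) = 38.703125, g(-1.5) = 28.125, g(-1.25) = 19.984375, g(-1) = 14.
Sum = Δu · [g(-2.25) + g(-2) + g(-1.75) + ...].
Sum = 55.27734375.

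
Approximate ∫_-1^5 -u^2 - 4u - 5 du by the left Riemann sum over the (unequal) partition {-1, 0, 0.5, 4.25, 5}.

-61.734375

Subinterval widths: 1, 0.5, 3.75, 0.75.
Left endpoints: -1, 0, 0.5, 4.25.
f(-1) = -2, f(0) = -5, f(0.5) = -7.25, f(4.25) = -40.0625.
Sum = Σ Δu_i · f(u_i).
Sum = -61.734375.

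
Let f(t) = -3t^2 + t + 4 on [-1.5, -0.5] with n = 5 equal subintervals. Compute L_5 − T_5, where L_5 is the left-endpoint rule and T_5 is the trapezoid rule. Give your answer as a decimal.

L_5 = -0.97.
T_5 = -0.27.
L_5 − T_5 = -0.7.

-0.7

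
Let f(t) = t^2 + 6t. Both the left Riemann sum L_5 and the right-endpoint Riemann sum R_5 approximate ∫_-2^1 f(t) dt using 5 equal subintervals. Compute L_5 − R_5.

-9

L_5 = -10.32.
R_5 = -1.32.
L_5 − R_5 = -9.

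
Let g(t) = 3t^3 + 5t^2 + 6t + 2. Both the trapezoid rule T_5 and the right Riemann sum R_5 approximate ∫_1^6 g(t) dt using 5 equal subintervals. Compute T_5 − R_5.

-425

T_5 = 1475.
R_5 = 1900.
T_5 − R_5 = -425.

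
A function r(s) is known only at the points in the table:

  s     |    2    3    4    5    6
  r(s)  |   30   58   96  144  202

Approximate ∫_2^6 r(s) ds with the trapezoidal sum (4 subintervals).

414

Δs = 1.
T_4 = (1/2)·[30 + 2·58 + 2·96 + 2·144 + 202] = 414.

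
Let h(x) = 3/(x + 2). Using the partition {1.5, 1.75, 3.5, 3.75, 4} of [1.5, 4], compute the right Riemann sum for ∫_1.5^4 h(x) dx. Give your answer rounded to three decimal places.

1.410

Subinterval widths: 0.25, 1.75, 0.25, 0.25.
Right endpoints: 1.75, 3.5, 3.75, 4.
h(1.75) = 0.8, h(3.5) = 6/11, h(3.75) = 12/23, h(4) = 0.5.
Sum = Σ Δx_i · h(x_i).
Sum ≈ 1.410.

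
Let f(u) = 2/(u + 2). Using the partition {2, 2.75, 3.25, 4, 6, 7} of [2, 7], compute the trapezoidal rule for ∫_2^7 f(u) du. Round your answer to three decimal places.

1.633

Subinterval widths: 0.75, 0.5, 0.75, 2, 1.
f(2) = 0.5, f(2.75) = 8/19, f(3.25) = 8/21, f(4) = 1/3, f(6) = 0.25, f(7) = 2/9.
On each subinterval the trapezoid contributes (Δu_i/2)·[f(u_{i-1}) + f(u_i)].
Sum ≈ 1.633.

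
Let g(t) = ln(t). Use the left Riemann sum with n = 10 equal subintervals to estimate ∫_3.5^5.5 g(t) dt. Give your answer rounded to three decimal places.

2.946

Δt = (5.5 − 3.5)/10 = 0.2.
Left endpoints: 3.5, 3.7, 3.9, 4.1, 4.3, 4.5, 4.7, 4.9, 5.1, 5.3.
g(3.5) ≈ 1.253, g(3.7) ≈ 1.308, g(3.9) ≈ 1.361, g(4.1) ≈ 1.411, g(4.3) ≈ 1.459, g(4.5) ≈ 1.504, g(4.7) ≈ 1.548, g(4.9) ≈ 1.589, g(5.1) ≈ 1.629, g(5.3) ≈ 1.668.
Sum = Δt · [g(3.5) + g(3.7) + g(3.9) + ...].
Sum ≈ 2.946.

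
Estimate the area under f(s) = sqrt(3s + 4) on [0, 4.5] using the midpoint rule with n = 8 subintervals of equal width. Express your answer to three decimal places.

14.496

Δs = (4.5 − 0)/8 = 0.5625.
Midpoints: 0.28125, 0.84375, 1.40625, 1.96875, 2.53125, 3.09375, 3.65625, 4.21875.
f(0.28125) ≈ 2.201, f(0.84375) ≈ 2.556, f(1.40625) ≈ 2.867, f(1.96875) ≈ 3.147, f(2.53125) ≈ 3.405, f(3.09375) ≈ 3.644, f(3.65625) ≈ 3.869, f(4.21875) ≈ 4.081.
Sum = Δs · [f(0.28125) + f(0.84375) + f(1.40625) + ...].
Sum ≈ 14.496.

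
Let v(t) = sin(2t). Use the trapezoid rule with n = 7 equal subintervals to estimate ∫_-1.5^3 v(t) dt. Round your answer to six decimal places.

Δt = (3 − (-1.5))/7 = 9/14.
v(-1.5) ≈ -0.141120, v(-6/7) ≈ -0.989723, v(-3/14) ≈ -0.415572, v(3/7) ≈ 0.755975, v(15/14) ≈ 0.840787, v(12/7) ≈ -0.283056, v(33/14) ≈ -0.999998, v(3) ≈ -0.279415.
T_7 = (Δt/2)·[v(t_0) + 2v(t_1) + ... + 2v(t_{6}) + v(t_7)].
Sum ≈ -0.836906.

-0.836906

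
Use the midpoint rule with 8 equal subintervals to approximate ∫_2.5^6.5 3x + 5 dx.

74

Δx = (6.5 − 2.5)/8 = 0.5.
Midpoints: 2.75, 3.25, 3.75, 4.25, 4.75, 5.25, 5.75, 6.25.
f(2.75) = 13.25, f(3.25) = 14.75, f(3.75) = 16.25, f(4.25) = 17.75, f(4.75) = 19.25, f(5.25) = 20.75, f(5.75) = 22.25, f(6.25) = 23.75.
Sum = Δx · [f(2.75) + f(3.25) + f(3.75) + ...].
Sum = 74.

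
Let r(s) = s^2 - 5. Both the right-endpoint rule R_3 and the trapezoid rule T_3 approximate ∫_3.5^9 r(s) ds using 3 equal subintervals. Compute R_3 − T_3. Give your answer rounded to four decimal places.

63.0208

R_3 ≈ 267.310185.
T_3 ≈ 204.289352.
R_3 − T_3 ≈ 63.0208.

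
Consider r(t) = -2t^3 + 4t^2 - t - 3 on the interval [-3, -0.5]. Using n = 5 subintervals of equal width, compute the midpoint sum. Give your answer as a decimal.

Δt = (-0.5 − (-3))/5 = 0.5.
Midpoints: -2.75, -2.25, -1.75, -1.25, -0.75.
r(-2.75) = 71.59375, r(-2.25) = 42.28125, r(-1.75) = 21.71875, r(-1.25) = 8.40625, r(-0.75) = 0.84375.
Sum = Δt · [r(-2.75) + r(-2.25) + r(-1.75) + r(-1.25) + r(-0.75)].
Sum = 72.421875.

72.421875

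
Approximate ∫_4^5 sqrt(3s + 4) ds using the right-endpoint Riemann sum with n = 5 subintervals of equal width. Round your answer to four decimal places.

Δs = (5 − 4)/5 = 0.2.
Right endpoints: 4.2, 4.4, 4.6, 4.8, 5.
f(4.2) ≈ 4.0743, f(4.4) ≈ 4.1473, f(4.6) ≈ 4.2190, f(4.8) ≈ 4.2895, f(5) ≈ 4.3589.
Sum = Δs · [f(4.2) + f(4.4) + f(4.6) + f(4.8) + f(5)].
Sum ≈ 4.2178.

4.2178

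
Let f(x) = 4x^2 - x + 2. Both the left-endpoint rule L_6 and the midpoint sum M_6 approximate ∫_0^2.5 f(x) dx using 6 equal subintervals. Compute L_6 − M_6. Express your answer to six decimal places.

-4.253472

L_6 ≈ 18.31018519.
M_6 ≈ 22.56365741.
L_6 − M_6 ≈ -4.253472.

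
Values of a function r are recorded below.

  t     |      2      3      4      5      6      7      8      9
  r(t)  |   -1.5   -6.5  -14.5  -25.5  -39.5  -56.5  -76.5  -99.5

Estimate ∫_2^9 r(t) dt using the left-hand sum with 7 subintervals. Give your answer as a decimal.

Δt = 1.
Sum = 1·[(-1.5) + (-6.5) + (-14.5) + (-25.5) + (-39.5) + (-56.5) + (-76.5)] = -220.5.

-220.5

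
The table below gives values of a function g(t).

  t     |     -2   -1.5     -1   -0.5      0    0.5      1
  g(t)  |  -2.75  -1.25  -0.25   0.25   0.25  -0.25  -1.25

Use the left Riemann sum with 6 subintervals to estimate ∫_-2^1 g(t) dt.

-2

Δt = 0.5.
Sum = 0.5·[(-2.75) + (-1.25) + (-0.25) + 0.25 + 0.25 + (-0.25)] = -2.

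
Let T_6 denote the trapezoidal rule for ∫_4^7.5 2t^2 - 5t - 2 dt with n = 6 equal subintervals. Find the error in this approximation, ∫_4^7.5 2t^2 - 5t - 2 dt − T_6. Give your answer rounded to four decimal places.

Exact integral: ∫_4^7.5 f(t) dt ≈ 130.958333.
T_6 ≈ 131.355324.
Error ≈ 130.958333 − 131.355324 ≈ -0.3970.

-0.3970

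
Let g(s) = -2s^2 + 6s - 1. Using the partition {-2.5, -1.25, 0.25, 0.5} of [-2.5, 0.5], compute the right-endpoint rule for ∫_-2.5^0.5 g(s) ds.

Subinterval widths: 1.25, 1.5, 0.25.
Right endpoints: -1.25, 0.25, 0.5.
g(-1.25) = -11.625, g(0.25) = 0.375, g(0.5) = 1.5.
Sum = Σ Δs_i · g(s_i).
Sum = -13.59375.

-13.59375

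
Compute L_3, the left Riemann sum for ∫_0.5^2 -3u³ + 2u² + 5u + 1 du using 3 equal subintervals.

Δu = (2 − 0.5)/3 = 0.5.
Left endpoints: 0.5, 1, 1.5.
f(0.5) = 3.625, f(1) = 5, f(1.5) = 2.875.
Sum = Δu · [f(0.5) + f(1) + f(1.5)].
Sum = 5.75.

5.75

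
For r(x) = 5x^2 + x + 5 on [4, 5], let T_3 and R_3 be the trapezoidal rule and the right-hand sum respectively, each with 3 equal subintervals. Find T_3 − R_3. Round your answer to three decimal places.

T_3 ≈ 111.25926.
R_3 ≈ 118.92593.
T_3 − R_3 ≈ -7.667.

-7.667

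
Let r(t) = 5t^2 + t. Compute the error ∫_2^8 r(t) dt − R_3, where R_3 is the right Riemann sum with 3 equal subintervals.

Exact integral: ∫_2^8 r(t) dt = 870.
R_3 = 1196.
Error = 870 − 1196 = -326.

-326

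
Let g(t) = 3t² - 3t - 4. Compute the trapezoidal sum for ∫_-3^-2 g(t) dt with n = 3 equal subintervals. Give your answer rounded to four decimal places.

22.5556

Δt = (-2 − (-3))/3 = 1/3.
g(-3) = 32, g(-8/3) = 76/3, g(-7/3) = 58/3, g(-2) = 14.
T_3 = (Δt/2)·[g(t_0) + 2g(t_1) + 2g(t_2) + g(t_3)].
Sum ≈ 22.5556.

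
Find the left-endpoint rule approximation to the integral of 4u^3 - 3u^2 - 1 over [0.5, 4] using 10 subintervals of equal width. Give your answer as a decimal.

153.83375

Δu = (4 − 0.5)/10 = 0.35.
Left endpoints: 0.5, 0.85, 1.2, 1.55, 1.9, 2.25, 2.6, 2.95, 3.3, 3.65.
f(0.5) = -1.25, f(0.85) = -0.711, f(1.2) = 1.592, f(1.55) = 6.688, f(1.9) = 15.606, f(2.25) = 29.375, f(2.6) = 49.024, f(2.95) = 75.582, f(3.3) = 110.078, f(3.65) = 153.541.
Sum = Δu · [f(0.5) + f(0.85) + f(1.2) + ...].
Sum = 153.83375.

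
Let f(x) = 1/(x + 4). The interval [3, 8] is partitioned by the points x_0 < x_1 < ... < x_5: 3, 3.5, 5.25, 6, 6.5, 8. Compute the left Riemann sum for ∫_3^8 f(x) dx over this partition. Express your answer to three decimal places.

0.579

Subinterval widths: 0.5, 1.75, 0.75, 0.5, 1.5.
Left endpoints: 3, 3.5, 5.25, 6, 6.5.
f(3) = 1/7, f(3.5) = 2/15, f(5.25) = 4/37, f(6) = 0.1, f(6.5) = 2/21.
Sum = Σ Δx_i · f(x_i).
Sum ≈ 0.579.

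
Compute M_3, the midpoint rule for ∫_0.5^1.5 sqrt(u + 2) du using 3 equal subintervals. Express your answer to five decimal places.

1.73026

Δu = (1.5 − 0.5)/3 = 1/3.
Midpoints: 2/3, 1, 4/3.
f(2/3) ≈ 1.63299, f(1) ≈ 1.73205, f(4/3) ≈ 1.82574.
Sum = Δu · [f(2/3) + f(1) + f(4/3)].
Sum ≈ 1.73026.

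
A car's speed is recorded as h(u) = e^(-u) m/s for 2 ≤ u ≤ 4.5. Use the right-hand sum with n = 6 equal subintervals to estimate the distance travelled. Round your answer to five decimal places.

0.10014

Δu = (4.5 − 2)/6 = 5/12.
Right endpoints: 29/12, 17/6, 3.25, 11/3, 49/12, 4.5.
h(29/12) ≈ 0.08922, h(17/6) ≈ 0.05882, h(3.25) ≈ 0.03877, h(11/3) ≈ 0.02556, h(49/12) ≈ 0.01685, h(4.5) ≈ 0.01111.
Sum = Δu · [h(29/12) + h(17/6) + h(3.25) + ...].
Sum ≈ 0.10014.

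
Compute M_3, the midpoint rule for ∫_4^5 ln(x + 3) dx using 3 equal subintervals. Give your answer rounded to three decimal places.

Δx = (5 − 4)/3 = 1/3.
Midpoints: 25/6, 4.5, 29/6.
f(25/6) ≈ 1.969, f(4.5) ≈ 2.015, f(29/6) ≈ 2.058.
Sum = Δx · [f(25/6) + f(4.5) + f(29/6)].
Sum ≈ 2.014.

2.014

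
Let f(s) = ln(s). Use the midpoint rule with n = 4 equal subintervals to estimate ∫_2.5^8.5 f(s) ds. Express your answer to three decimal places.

9.926

Δs = (8.5 − 2.5)/4 = 1.5.
Midpoints: 3.25, 4.75, 6.25, 7.75.
f(3.25) ≈ 1.179, f(4.75) ≈ 1.558, f(6.25) ≈ 1.833, f(7.75) ≈ 2.048.
Sum = Δs · [f(3.25) + f(4.75) + f(6.25) + f(7.75)].
Sum ≈ 9.926.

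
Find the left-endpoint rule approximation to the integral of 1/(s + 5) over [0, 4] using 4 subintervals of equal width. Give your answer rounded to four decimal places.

Δs = (4 − 0)/4 = 1.
Left endpoints: 0, 1, 2, 3.
f(0) = 0.2, f(1) = 1/6, f(2) = 1/7, f(3) = 0.125.
Sum = Δs · [f(0) + f(1) + f(2) + f(3)].
Sum ≈ 0.6345.

0.6345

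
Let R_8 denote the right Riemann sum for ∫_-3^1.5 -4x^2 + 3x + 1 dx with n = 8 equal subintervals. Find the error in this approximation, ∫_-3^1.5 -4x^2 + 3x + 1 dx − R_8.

Exact integral: ∫_-3^1.5 f(x) dx = -46.125.
R_8 = -35.68359375.
Error = -46.125 − (-35.68359375) = -10.44140625.

-10.44140625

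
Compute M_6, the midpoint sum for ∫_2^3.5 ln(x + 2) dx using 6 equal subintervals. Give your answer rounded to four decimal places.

2.3311

Δx = (3.5 − 2)/6 = 0.25.
Midpoints: 2.125, 2.375, 2.625, 2.875, 3.125, 3.375.
f(2.125) ≈ 1.4171, f(2.375) ≈ 1.4759, f(2.625) ≈ 1.5315, f(2.875) ≈ 1.5841, f(3.125) ≈ 1.6341, f(3.375) ≈ 1.6818.
Sum = Δx · [f(2.125) + f(2.375) + f(2.625) + ...].
Sum ≈ 2.3311.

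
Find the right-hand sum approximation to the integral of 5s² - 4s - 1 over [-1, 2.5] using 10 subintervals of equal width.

Δs = (2.5 − (-1))/10 = 0.35.
Right endpoints: -0.65, -0.3, 0.05, 0.4, 0.75, 1.1, 1.45, 1.8, 2.15, 2.5.
f(-0.65) = 3.7125, f(-0.3) = 0.65, f(0.05) = -1.1875, f(0.4) = -1.8, f(0.75) = -1.1875, f(1.1) = 0.65, f(1.45) = 3.7125, f(1.8) = 8, f(2.15) = 13.5125, f(2.5) = 20.25.
Sum = Δs · [f(-0.65) + f(-0.3) + f(0.05) + ...].
Sum = 16.209375.

16.209375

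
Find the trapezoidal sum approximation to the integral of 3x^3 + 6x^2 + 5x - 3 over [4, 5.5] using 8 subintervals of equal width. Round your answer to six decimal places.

Δx = (5.5 − 4)/8 = 0.1875.
f(4) = 305, f(4.1875) = 1406705/4096, f(4.375) = 197089/512, f(4.5625) = 1759787/4096, f(4.75) = 477.640625, f(4.9375) = 2167085/4096, f(5.125) = 299035/512, f(5.3125) = 2632487/4096, f(5.5) = 705.125.
T_8 = (Δx/2)·[f(x_0) + 2f(x_1) + ... + 2f(x_{7}) + f(x_8)].
Sum ≈ 730.600342.

730.600342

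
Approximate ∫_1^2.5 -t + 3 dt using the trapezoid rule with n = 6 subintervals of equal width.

Δt = (2.5 − 1)/6 = 0.25.
f(1) = 2, f(1.25) = 1.75, f(1.5) = 1.5, f(1.75) = 1.25, f(2) = 1, f(2.25) = 0.75, f(2.5) = 0.5.
T_6 = (Δt/2)·[f(t_0) + 2f(t_1) + ... + 2f(t_{5}) + f(t_6)].
Sum = 1.875.

1.875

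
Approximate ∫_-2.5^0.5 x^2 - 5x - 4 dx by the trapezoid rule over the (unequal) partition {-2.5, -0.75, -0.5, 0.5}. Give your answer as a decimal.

Subinterval widths: 1.75, 0.25, 1.
f(-2.5) = 14.75, f(-0.75) = 0.3125, f(-0.5) = -1.25, f(0.5) = -6.25.
On each subinterval the trapezoid contributes (Δx_i/2)·[f(x_{i-1}) + f(x_i)].
Sum = 9.3125.

9.3125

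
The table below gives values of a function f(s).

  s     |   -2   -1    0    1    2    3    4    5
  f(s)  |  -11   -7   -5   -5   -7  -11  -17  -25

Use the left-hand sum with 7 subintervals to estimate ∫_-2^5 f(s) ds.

Δs = 1.
Sum = 1·[(-11) + (-7) + (-5) + (-5) + (-7) + (-11) + (-17)] = -63.

-63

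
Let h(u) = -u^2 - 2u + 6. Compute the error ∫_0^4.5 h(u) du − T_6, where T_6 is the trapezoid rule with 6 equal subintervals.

Exact integral: ∫_0^4.5 h(u) du = -23.625.
T_6 = -24.046875.
Error = -23.625 − (-24.046875) = 0.421875.

0.421875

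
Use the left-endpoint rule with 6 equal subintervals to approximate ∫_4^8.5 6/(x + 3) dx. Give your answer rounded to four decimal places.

3.1080

Δx = (8.5 − 4)/6 = 0.75.
Left endpoints: 4, 4.75, 5.5, 6.25, 7, 7.75.
f(4) = 6/7, f(4.75) = 24/31, f(5.5) = 12/17, f(6.25) = 24/37, f(7) = 0.6, f(7.75) = 24/43.
Sum = Δx · [f(4) + f(4.75) + f(5.5) + ...].
Sum ≈ 3.1080.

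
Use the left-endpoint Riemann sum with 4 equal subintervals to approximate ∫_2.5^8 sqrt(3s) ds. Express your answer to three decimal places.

Δs = (8 − 2.5)/4 = 1.375.
Left endpoints: 2.5, 3.875, 5.25, 6.625.
f(2.5) ≈ 2.739, f(3.875) ≈ 3.410, f(5.25) ≈ 3.969, f(6.625) ≈ 4.458.
Sum = Δs · [f(2.5) + f(3.875) + f(5.25) + f(6.625)].
Sum ≈ 20.041.

20.041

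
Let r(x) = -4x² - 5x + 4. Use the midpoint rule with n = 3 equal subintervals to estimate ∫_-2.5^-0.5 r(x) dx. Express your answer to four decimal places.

Δx = (-0.5 − (-2.5))/3 = 2/3.
Midpoints: -13/6, -1.5, -5/6.
r(-13/6) = -71/18, r(-1.5) = 2.5, r(-5/6) = 97/18.
Sum = Δx · [r(-13/6) + r(-1.5) + r(-5/6)].
Sum ≈ 2.6296.

2.6296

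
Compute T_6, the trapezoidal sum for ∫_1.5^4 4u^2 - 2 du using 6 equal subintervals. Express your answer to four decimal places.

Δu = (4 − 1.5)/6 = 5/12.
f(1.5) = 7, f(23/12) = 457/36, f(7/3) = 178/9, f(2.75) = 28.25, f(19/6) = 343/9, f(43/12) = 1777/36, f(4) = 62.
T_6 = (Δu/2)·[f(u_0) + 2f(u_1) + ... + 2f(u_{5}) + f(u_6)].
Sum ≈ 76.1227.

76.1227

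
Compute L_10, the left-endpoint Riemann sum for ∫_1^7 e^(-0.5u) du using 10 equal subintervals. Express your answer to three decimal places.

Δu = (7 − 1)/10 = 0.6.
Left endpoints: 1, 1.6, 2.2, 2.8, 3.4, 4, 4.6, 5.2, 5.8, 6.4.
f(1) ≈ 0.607, f(1.6) ≈ 0.449, f(2.2) ≈ 0.333, f(2.8) ≈ 0.247, f(3.4) ≈ 0.183, f(4) ≈ 0.135, f(4.6) ≈ 0.100, f(5.2) ≈ 0.074, f(5.8) ≈ 0.055, f(6.4) ≈ 0.041.
Sum = Δu · [f(1) + f(1.6) + f(2.2) + ...].
Sum ≈ 1.334.

1.334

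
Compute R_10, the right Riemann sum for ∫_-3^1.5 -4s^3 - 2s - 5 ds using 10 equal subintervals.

Δs = (1.5 − (-3))/10 = 0.45.
Right endpoints: -2.55, -2.1, -1.65, -1.2, -0.75, -0.3, 0.15, 0.6, 1.05, 1.5.
f(-2.55) = 66.4255, f(-2.1) = 36.244, f(-1.65) = 16.2685, f(-1.2) = 4.312, f(-0.75) = -1.8125, f(-0.3) = -4.292, f(0.15) = -5.3135, f(0.6) = -7.064, f(1.05) = -11.7305, f(1.5) = -21.5.
Sum = Δs · [f(-2.55) + f(-2.1) + f(-1.65) + ...].
Sum = 32.191875.

32.191875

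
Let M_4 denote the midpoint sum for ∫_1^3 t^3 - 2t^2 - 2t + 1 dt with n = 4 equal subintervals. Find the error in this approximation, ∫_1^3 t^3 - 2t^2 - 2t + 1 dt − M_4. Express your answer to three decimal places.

0.167

Exact integral: ∫_1^3 f(t) dt ≈ -3.33333.
M_4 = -3.5.
Error ≈ -3.33333 − (-3.5) ≈ 0.167.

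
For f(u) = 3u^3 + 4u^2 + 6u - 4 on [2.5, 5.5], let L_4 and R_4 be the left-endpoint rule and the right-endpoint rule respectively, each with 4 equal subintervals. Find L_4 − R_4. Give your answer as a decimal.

-424.6875

L_4 = 716.90625.
R_4 = 1141.59375.
L_4 − R_4 = -424.6875.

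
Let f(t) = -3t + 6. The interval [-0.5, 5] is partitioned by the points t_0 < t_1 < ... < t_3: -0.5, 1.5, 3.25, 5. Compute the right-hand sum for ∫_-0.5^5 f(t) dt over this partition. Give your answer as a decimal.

-19.3125

Subinterval widths: 2, 1.75, 1.75.
Right endpoints: 1.5, 3.25, 5.
f(1.5) = 1.5, f(3.25) = -3.75, f(5) = -9.
Sum = Σ Δt_i · f(t_i).
Sum = -19.3125.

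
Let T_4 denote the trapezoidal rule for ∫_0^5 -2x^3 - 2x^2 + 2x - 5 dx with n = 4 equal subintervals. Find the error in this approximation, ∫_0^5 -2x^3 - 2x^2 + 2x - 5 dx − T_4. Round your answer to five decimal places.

Exact integral: ∫_0^5 f(x) dx ≈ -395.8333333.
T_4 = -417.96875.
Error ≈ -395.8333333 − (-417.96875) ≈ 22.13542.

22.13542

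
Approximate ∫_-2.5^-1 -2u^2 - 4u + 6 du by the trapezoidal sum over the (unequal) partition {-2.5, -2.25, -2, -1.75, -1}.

Subinterval widths: 0.25, 0.25, 0.25, 0.75.
f(-2.5) = 3.5, f(-2.25) = 4.875, f(-2) = 6, f(-1.75) = 6.875, f(-1) = 8.
On each subinterval the trapezoid contributes (Δu_i/2)·[f(u_{i-1}) + f(u_i)].
Sum = 9.59375.

9.59375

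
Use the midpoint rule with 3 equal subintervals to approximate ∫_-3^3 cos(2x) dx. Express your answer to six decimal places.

-0.614574

Δx = (3 − (-3))/3 = 2.
Midpoints: -2, 0, 2.
f(-2) ≈ -0.653644, f(0) ≈ 1.000000, f(2) ≈ -0.653644.
Sum = Δx · [f(-2) + f(0) + f(2)].
Sum ≈ -0.614574.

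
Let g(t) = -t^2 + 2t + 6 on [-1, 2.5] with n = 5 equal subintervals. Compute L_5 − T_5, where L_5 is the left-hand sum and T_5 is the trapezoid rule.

L_5 = 19.81.
T_5 = 20.4225.
L_5 − T_5 = -0.6125.

-0.6125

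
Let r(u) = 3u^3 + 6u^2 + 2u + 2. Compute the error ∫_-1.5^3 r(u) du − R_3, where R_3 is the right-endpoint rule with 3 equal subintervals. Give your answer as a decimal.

-126.984375

Exact integral: ∫_-1.5^3 r(u) du = 133.453125.
R_3 = 260.4375.
Error = 133.453125 − 260.4375 = -126.984375.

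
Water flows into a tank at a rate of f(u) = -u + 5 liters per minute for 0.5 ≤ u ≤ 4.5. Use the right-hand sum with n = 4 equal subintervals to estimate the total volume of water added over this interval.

Δu = (4.5 − 0.5)/4 = 1.
Right endpoints: 1.5, 2.5, 3.5, 4.5.
f(1.5) = 3.5, f(2.5) = 2.5, f(3.5) = 1.5, f(4.5) = 0.5.
Sum = Δu · [f(1.5) + f(2.5) + f(3.5) + f(4.5)].
Sum = 8.

8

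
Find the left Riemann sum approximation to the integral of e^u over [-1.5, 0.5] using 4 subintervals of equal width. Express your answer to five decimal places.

Δu = (0.5 − (-1.5))/4 = 0.5.
Left endpoints: -1.5, -1, -0.5, 0.
f(-1.5) ≈ 0.22313, f(-1) ≈ 0.36788, f(-0.5) ≈ 0.60653, f(0) ≈ 1.00000.
Sum = Δu · [f(-1.5) + f(-1) + f(-0.5) + f(0)].
Sum ≈ 1.09877.

1.09877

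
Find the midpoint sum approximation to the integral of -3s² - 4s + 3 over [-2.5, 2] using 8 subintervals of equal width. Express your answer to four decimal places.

Δs = (2 − (-2.5))/8 = 0.5625.
Midpoints: -2.21875, -1.65625, -1.09375, -0.53125, 0.03125, 0.59375, 1.15625, 1.71875.
f(-2.21875) = -2963/1024, f(-1.65625) = 1429/1024, f(-1.09375) = 3877/1024, f(-0.53125) = 4381/1024, f(0.03125) = 2941/1024, f(0.59375) = -443/1024, f(1.15625) = -5771/1024, f(1.71875) = -13043/1024.
Sum = Δs · [f(-2.21875) + f(-1.65625) + f(-1.09375) + ...].
Sum ≈ -5.2690.

-5.2690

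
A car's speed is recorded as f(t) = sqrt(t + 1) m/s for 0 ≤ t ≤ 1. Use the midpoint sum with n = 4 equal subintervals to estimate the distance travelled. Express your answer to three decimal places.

Δt = (1 − 0)/4 = 0.25.
Midpoints: 0.125, 0.375, 0.625, 0.875.
f(0.125) ≈ 1.061, f(0.375) ≈ 1.173, f(0.625) ≈ 1.275, f(0.875) ≈ 1.369.
Sum = Δt · [f(0.125) + f(0.375) + f(0.625) + f(0.875)].
Sum ≈ 1.219.

1.219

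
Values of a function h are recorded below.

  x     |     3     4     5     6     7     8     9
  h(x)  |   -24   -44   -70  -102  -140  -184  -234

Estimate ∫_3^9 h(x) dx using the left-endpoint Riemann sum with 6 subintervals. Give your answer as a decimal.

-564

Δx = 1.
Sum = 1·[(-24) + (-44) + (-70) + (-102) + (-140) + (-184)] = -564.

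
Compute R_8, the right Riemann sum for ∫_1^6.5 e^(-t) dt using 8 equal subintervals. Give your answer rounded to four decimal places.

Δt = (6.5 − 1)/8 = 0.6875.
Right endpoints: 1.6875, 2.375, 3.0625, 3.75, 4.4375, 5.125, 5.8125, 6.5.
f(1.6875) ≈ 0.1850, f(2.375) ≈ 0.0930, f(3.0625) ≈ 0.0468, f(3.75) ≈ 0.0235, f(4.4375) ≈ 0.0118, f(5.125) ≈ 0.0059, f(5.8125) ≈ 0.0030, f(6.5) ≈ 0.0015.
Sum = Δt · [f(1.6875) + f(2.375) + f(3.0625) + ...].
Sum ≈ 0.2548.

0.2548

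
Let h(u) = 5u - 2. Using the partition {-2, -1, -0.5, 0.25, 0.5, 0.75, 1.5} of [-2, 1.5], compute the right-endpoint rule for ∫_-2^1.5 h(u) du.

-5.125

Subinterval widths: 1, 0.5, 0.75, 0.25, 0.25, 0.75.
Right endpoints: -1, -0.5, 0.25, 0.5, 0.75, 1.5.
h(-1) = -7, h(-0.5) = -4.5, h(0.25) = -0.75, h(0.5) = 0.5, h(0.75) = 1.75, h(1.5) = 5.5.
Sum = Σ Δu_i · h(u_i).
Sum = -5.125.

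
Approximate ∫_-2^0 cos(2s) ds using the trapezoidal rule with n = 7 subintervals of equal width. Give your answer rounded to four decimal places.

Δs = (0 − (-2))/7 = 2/7.
f(-2) ≈ -0.6536, f(-12/7) ≈ -0.9591, f(-10/7) ≈ -0.9598, f(-8/7) ≈ -0.6556, f(-6/7) ≈ -0.1430, f(-4/7) ≈ 0.4150, f(-2/7) ≈ 0.8411, f(0) ≈ 1.0000.
T_7 = (Δs/2)·[f(s_0) + 2f(s_1) + ... + 2f(s_{6}) + f(s_7)].
Sum ≈ -0.3680.

-0.3680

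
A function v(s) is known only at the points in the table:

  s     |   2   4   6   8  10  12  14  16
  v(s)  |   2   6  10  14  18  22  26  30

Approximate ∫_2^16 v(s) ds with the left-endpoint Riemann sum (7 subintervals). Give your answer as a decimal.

196

Δs = 2.
Sum = 2·[2 + 6 + 10 + 14 + 18 + 22 + 26] = 196.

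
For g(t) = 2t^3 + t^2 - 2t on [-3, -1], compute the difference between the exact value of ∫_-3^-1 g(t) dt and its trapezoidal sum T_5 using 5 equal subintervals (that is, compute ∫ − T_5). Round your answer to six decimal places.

Exact integral: ∫_-3^-1 g(t) dt ≈ -23.33333333.
T_5 = -23.92.
Error ≈ -23.33333333 − (-23.92) ≈ 0.586667.

0.586667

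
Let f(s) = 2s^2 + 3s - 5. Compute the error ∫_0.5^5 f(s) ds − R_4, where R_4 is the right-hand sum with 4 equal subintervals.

Exact integral: ∫_0.5^5 f(s) ds = 97.875.
R_4 = 135.2109375.
Error = 97.875 − 135.2109375 = -37.3359375.

-37.3359375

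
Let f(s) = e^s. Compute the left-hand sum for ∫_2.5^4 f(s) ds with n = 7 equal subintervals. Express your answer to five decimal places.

Δs = (4 − 2.5)/7 = 3/14.
Left endpoints: 2.5, 19/7, 41/14, 22/7, 47/14, 25/7, 53/14.
f(2.5) ≈ 12.18249, f(19/7) ≈ 15.09382, f(41/14) ≈ 18.70090, f(22/7) ≈ 23.16997, f(47/14) ≈ 28.70705, f(25/7) ≈ 35.56737, f(53/14) ≈ 44.06714.
Sum = Δs · [f(2.5) + f(19/7) + f(41/14) + ...].
Sum ≈ 38.03330.

38.03330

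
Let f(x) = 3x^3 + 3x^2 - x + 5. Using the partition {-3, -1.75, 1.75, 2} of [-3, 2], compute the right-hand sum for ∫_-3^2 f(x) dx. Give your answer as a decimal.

109.37890625

Subinterval widths: 1.25, 3.5, 0.25.
Right endpoints: -1.75, 1.75, 2.
f(-1.75) = -0.140625, f(1.75) = 28.515625, f(2) = 39.
Sum = Σ Δx_i · f(x_i).
Sum = 109.37890625.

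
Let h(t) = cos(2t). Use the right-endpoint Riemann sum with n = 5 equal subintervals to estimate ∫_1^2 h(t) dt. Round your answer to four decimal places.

-0.8457

Δt = (2 − 1)/5 = 0.2.
Right endpoints: 1.2, 1.4, 1.6, 1.8, 2.
h(1.2) ≈ -0.7374, h(1.4) ≈ -0.9422, h(1.6) ≈ -0.9983, h(1.8) ≈ -0.8968, h(2) ≈ -0.6536.
Sum = Δt · [h(1.2) + h(1.4) + h(1.6) + h(1.8) + h(2)].
Sum ≈ -0.8457.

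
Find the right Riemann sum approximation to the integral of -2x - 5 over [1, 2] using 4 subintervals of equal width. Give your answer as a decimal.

-8.25

Δx = (2 − 1)/4 = 0.25.
Right endpoints: 1.25, 1.5, 1.75, 2.
f(1.25) = -7.5, f(1.5) = -8, f(1.75) = -8.5, f(2) = -9.
Sum = Δx · [f(1.25) + f(1.5) + f(1.75) + f(2)].
Sum = -8.25.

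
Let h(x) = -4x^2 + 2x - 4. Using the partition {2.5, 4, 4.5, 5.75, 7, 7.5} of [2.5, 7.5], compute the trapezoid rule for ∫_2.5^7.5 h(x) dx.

Subinterval widths: 1.5, 0.5, 1.25, 1.25, 0.5.
h(2.5) = -24, h(4) = -60, h(4.5) = -76, h(5.75) = -124.75, h(7) = -186, h(7.5) = -214.
On each subinterval the trapezoid contributes (Δx_i/2)·[h(x_{i-1}) + h(x_i)].
Sum = -516.6875.

-516.6875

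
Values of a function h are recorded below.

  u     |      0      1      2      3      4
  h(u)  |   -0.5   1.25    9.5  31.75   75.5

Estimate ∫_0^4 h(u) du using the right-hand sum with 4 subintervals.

Δu = 1.
Sum = 1·[1.25 + 9.5 + 31.75 + 75.5] = 118.

118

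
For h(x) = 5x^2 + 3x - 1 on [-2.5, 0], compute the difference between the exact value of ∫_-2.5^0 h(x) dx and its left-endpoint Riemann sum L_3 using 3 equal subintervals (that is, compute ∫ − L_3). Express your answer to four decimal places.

-11.3426

Exact integral: ∫_-2.5^0 h(x) dx ≈ 14.166667.
L_3 ≈ 25.509259.
Error ≈ 14.166667 − 25.509259 ≈ -11.3426.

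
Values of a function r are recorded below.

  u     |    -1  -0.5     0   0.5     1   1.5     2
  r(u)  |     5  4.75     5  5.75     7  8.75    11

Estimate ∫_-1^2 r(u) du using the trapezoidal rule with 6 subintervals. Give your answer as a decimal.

19.625

Δu = 0.5.
T_6 = (0.5/2)·[5 + 2·4.75 + 2·5 + 2·5.75 + 2·7 + 2·8.75 + 11] = 19.625.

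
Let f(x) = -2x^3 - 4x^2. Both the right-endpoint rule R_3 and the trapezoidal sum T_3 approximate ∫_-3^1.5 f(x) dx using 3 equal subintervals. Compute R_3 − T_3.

-25.3125

R_3 = -27.
T_3 = -1.6875.
R_3 − T_3 = -25.3125.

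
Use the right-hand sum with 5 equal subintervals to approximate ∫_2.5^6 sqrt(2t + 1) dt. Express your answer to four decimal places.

Δt = (6 − 2.5)/5 = 0.7.
Right endpoints: 3.2, 3.9, 4.6, 5.3, 6.
f(3.2) ≈ 2.7203, f(3.9) ≈ 2.9665, f(4.6) ≈ 3.1937, f(5.3) ≈ 3.4059, f(6) ≈ 3.6056.
Sum = Δt · [f(3.2) + f(3.9) + f(4.6) + f(5.3) + f(6)].
Sum ≈ 11.1244.

11.1244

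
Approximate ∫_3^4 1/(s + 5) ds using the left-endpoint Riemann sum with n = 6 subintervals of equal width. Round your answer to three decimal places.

0.119

Δs = (4 − 3)/6 = 1/6.
Left endpoints: 3, 19/6, 10/3, 3.5, 11/3, 23/6.
f(3) = 0.125, f(19/6) = 6/49, f(10/3) = 0.12, f(3.5) = 2/17, f(11/3) = 3/26, f(23/6) = 6/53.
Sum = Δs · [f(3) + f(19/6) + f(10/3) + ...].
Sum ≈ 0.119.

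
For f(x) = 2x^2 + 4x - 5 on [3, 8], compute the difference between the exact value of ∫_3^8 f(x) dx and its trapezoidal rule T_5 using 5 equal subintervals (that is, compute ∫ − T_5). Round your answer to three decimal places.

Exact integral: ∫_3^8 f(x) dx ≈ 408.33333.
T_5 = 410.
Error ≈ 408.33333 − 410 ≈ -1.667.

-1.667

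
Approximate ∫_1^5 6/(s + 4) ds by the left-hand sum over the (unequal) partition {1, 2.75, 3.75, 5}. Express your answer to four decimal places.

Subinterval widths: 1.75, 1, 1.25.
Left endpoints: 1, 2.75, 3.75.
f(1) = 1.2, f(2.75) = 8/9, f(3.75) = 24/31.
Sum = Σ Δs_i · f(s_i).
Sum ≈ 3.9566.

3.9566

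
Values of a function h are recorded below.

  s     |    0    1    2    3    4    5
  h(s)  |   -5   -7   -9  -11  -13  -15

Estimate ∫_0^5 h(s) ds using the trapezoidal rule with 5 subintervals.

-50

Δs = 1.
T_5 = (1/2)·[(-5) + 2·(-7) + 2·(-9) + 2·(-11) + 2·(-13) + (-15)] = -50.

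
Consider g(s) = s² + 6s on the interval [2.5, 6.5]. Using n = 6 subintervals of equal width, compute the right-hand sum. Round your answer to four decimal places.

214.6296

Δs = (6.5 − 2.5)/6 = 2/3.
Right endpoints: 19/6, 23/6, 4.5, 31/6, 35/6, 6.5.
g(19/6) = 1045/36, g(23/6) = 1357/36, g(4.5) = 47.25, g(31/6) = 2077/36, g(35/6) = 2485/36, g(6.5) = 81.25.
Sum = Δs · [g(19/6) + g(23/6) + g(4.5) + ...].
Sum ≈ 214.6296.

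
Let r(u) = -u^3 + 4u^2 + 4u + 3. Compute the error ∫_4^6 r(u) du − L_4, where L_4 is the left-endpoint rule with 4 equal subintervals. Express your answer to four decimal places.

Exact integral: ∫_4^6 r(u) du ≈ -11.333333.
L_4 = 3.75.
Error ≈ -11.333333 − 3.75 ≈ -15.0833.

-15.0833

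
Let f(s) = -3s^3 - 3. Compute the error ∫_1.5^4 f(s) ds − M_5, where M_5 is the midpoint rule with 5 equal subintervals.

-1.2890625

Exact integral: ∫_1.5^4 f(s) ds = -195.703125.
M_5 = -194.4140625.
Error = -195.703125 − (-194.4140625) = -1.2890625.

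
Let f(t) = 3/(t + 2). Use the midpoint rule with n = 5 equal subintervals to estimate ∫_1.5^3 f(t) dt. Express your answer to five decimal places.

1.06956

Δt = (3 − 1.5)/5 = 0.3.
Midpoints: 1.65, 1.95, 2.25, 2.55, 2.85.
f(1.65) = 60/73, f(1.95) = 60/79, f(2.25) = 12/17, f(2.55) = 60/91, f(2.85) = 60/97.
Sum = Δt · [f(1.65) + f(1.95) + f(2.25) + f(2.55) + f(2.85)].
Sum ≈ 1.06956.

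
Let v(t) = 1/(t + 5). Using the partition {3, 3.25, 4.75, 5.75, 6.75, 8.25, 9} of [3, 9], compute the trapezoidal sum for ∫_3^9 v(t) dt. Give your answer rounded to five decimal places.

0.56099

Subinterval widths: 0.25, 1.5, 1, 1, 1.5, 0.75.
v(3) = 0.125, v(3.25) = 4/33, v(4.75) = 4/39, v(5.75) = 4/43, v(6.75) = 4/47, v(8.25) = 4/53, v(9) = 1/14.
On each subinterval the trapezoid contributes (Δt_i/2)·[v(t_{i-1}) + v(t_i)].
Sum ≈ 0.56099.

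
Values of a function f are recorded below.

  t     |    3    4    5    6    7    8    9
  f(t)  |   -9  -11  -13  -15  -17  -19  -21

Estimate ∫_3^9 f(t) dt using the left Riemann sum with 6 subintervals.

-84

Δt = 1.
Sum = 1·[(-9) + (-11) + (-13) + (-15) + (-17) + (-19)] = -84.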